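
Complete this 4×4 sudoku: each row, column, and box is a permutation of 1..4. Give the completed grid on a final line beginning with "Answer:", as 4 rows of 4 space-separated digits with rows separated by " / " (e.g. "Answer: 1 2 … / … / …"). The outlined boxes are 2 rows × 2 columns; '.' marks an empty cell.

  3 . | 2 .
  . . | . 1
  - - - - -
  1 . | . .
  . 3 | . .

Step 1. [r1c4∈{4}] r1c4 has the single candidate 4, so r1c4=4.
Step 2. [r3c4∈{2,3}] col 4 places 3 nowhere but r3c4. So r3c4=3.
Step 3. [r3c2∈{2,4}] row 3 places 2 nowhere but r3c2 ⇒ r3c2=2.
Step 4. [r4c1∈{4}] only 4 remains possible at r4c1 ⇒ r4c1=4.
Step 5. [r2c3∈{3}] r2c3's peers cover all but 3. So r2c3=3.
Step 6. [r2c2∈{4}] r2c2's peers cover all but 4 ⇒ r2c2=4.
Step 7. [r2c1∈{2}] r2c1 has the single candidate 2. So r2c1=2.
Step 8. [r4c3∈{1}] r4c3 is down to just 1. So r4c3=1.
Step 9. [r1c2∈{1}] r1c2's peers cover all but 1 ⇒ r1c2=1.
Step 10. [r4c4∈{2}] r4c4 is down to just 2 ⇒ r4c4=2.
Step 11. [r3c3∈{4}] r3c3's peers cover all but 4, so r3c3=4.

Answer: 3 1 2 4 / 2 4 3 1 / 1 2 4 3 / 4 3 1 2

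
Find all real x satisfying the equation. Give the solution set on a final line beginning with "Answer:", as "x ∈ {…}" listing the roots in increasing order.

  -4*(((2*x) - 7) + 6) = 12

Step 1. [-4*(((2*x) - 7) + 6) = 12] divide by the outer -4, so div: ((2*x) - 7) + 6 = -3.
Step 2. [((2*x) - 7) + 6 = -3] subtract 6: x sits inside (… + 6) ⇒ sub: (2*x) - 7 = -9.
Step 3. [(2*x) - 7 = -9] the outer -7 inverts by adding 7, so sub: 2*x = -2.
Step 4. [2*x = -2] LHS = 2·(…); ÷2 both sides. So div: x = -1.

Answer: x ∈ {-1}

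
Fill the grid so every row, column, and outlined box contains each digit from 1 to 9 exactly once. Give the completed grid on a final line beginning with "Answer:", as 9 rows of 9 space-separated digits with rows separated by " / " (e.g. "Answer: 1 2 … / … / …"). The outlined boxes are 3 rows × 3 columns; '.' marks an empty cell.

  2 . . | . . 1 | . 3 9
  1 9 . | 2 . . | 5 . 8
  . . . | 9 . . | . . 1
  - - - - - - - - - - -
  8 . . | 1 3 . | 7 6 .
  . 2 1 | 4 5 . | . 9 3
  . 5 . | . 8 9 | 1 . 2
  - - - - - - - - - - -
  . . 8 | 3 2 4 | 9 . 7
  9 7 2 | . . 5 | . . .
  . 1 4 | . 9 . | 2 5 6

Step 1. [r3c2∈{3,4,6,8}] col 2 places 3 nowhere but r3c2 ⇒ r3c2=3.
Step 2. [r6c8∈{4}] r6c8 is down to just 4, so r6c8=4.
Step 3. [r3c1∈{4,5,6,7}] across col 1, 4 lands solely at r3c1 ⇒ r3c1=4.
Step 4. [r2c8∈{7}] r2c8 is down to just 7. So r2c8=7.
Step 5. [r2c3∈{6}] r2c3 has the single candidate 6 ⇒ r2c3=6.
Step 6. [r1c4∈{5,6,7,8}] in col 4, 5 fits only at r1c4, so r1c4=5.
Step 7. [r1c3∈{7}] r1c3 has the single candidate 7, so r1c3=7.
Step 8. [r3c6∈{6,7,8}] across row 3, 8 lands solely at r3c6, so r3c6=8.
Step 9. [r5c6∈{6,7}] 6 has one home in col 6: r5c6. So r5c6=6.
Step 10. [r6c1∈{3,6,7}] 6 has one home in row 6: r6c1, so r6c1=6.
Step 11. [r1c7∈{4,6}] 4 has one home in box 3: r1c7. So r1c7=4.
Step 12. [r8c8∈{1,8}] 8 has one home in col 8: r8c8, so r8c8=8.
Step 13. [r1c5∈{6}] r1c5 is down to just 6. So r1c5=6.
Step 14. [r6c4∈{7}] r6c4 is down to just 7. So r6c4=7.
Step 15. [r4c9∈{5}] r4c9 has the single candidate 5. So r4c9=5.
Step 16. [r7c2∈{6}] nothing but 6 survives at r7c2 ⇒ r7c2=6.
Step 17. [r4c6∈{2}] only 2 remains possible at r4c6 ⇒ r4c6=2.
Step 18. [r1c2∈{8}] nothing but 8 survives at r1c2 ⇒ r1c2=8.
Step 19. [r3c3∈{5}] only 5 remains possible at r3c3, so r3c3=5.
Step 20. [r8c7∈{3}] r8c7 is down to just 3, so r8c7=3.
Step 21. [r3c7∈{6}] r3c7's peers cover all but 6 ⇒ r3c7=6.
Step 22. [r8c5∈{1}] r8c5 is down to just 1, so r8c5=1.
Step 23. [r3c5∈{7}] r3c5 has the single candidate 7. So r3c5=7.
Step 24. [r6c3∈{3}] nothing but 3 survives at r6c3, so r6c3=3.
Step 25. [r9c1∈{3}] nothing but 3 survives at r9c1. So r9c1=3.
Step 26. [r3c8∈{2}] r3c8 is down to just 2. So r3c8=2.
Step 27. [r8c9∈{4}] only 4 remains possible at r8c9. So r8c9=4.
Step 28. [r4c2∈{4}] r4c2 has the single candidate 4. So r4c2=4.
Step 29. [r7c1∈{5}] nothing but 5 survives at r7c1. So r7c1=5.
Step 30. [r4c3∈{9}] r4c3's peers cover all but 9 ⇒ r4c3=9.
Step 31. [r7c8∈{1}] r7c8 is down to just 1. So r7c8=1.
Step 32. [r9c6∈{7}] r9c6 is down to just 7. So r9c6=7.
Step 33. [r8c4∈{6}] r8c4 has the single candidate 6, so r8c4=6.
Step 34. [r2c6∈{3}] r2c6's peers cover all but 3. So r2c6=3.
Step 35. [r5c1∈{7}] r5c1 has the single candidate 7 ⇒ r5c1=7.
Step 36. [r2c5∈{4}] nothing but 4 survives at r2c5, so r2c5=4.
Step 37. [r9c4∈{8}] only 8 remains possible at r9c4 ⇒ r9c4=8.
Step 38. [r5c7∈{8}] nothing but 8 survives at r5c7 ⇒ r5c7=8.

Answer: 2 8 7 5 6 1 4 3 9 / 1 9 6 2 4 3 5 7 8 / 4 3 5 9 7 8 6 2 1 / 8 4 9 1 3 2 7 6 5 / 7 2 1 4 5 6 8 9 3 / 6 5 3 7 8 9 1 4 2 / 5 6 8 3 2 4 9 1 7 / 9 7 2 6 1 5 3 8 4 / 3 1 4 8 9 7 2 5 6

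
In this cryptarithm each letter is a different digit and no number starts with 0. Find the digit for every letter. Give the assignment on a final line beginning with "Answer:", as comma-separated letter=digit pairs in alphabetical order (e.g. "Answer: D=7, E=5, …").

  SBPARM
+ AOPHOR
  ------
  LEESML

Step 1. [col 1: M + R ≡ L (mod 10)] column 1 (M + R ≡ L (mod 10), carry-in 0) doesn't pin R yet; pick R=6 and continue ⇒ R=6.
Step 2. [col 1: M + R ≡ L (mod 10)] column 1 (M + R ≡ L (mod 10), carry-in 0) doesn't pin M yet; pick M=1 and continue, so M=1.
Step 3. [col 1: M + R ≡ L (mod 10)] in column 1 we have M+R≡L with carry-in 0; given M=1, R=6 and digits 1,6 already taken and all letters distinct, that pins L to 7 ⇒ L=7.
Step 4. [col 2: R + O ≡ M (mod 10)] column 2 reads R+O+carry(0)=M with R=6, M=1; with digits 1,6,7 already taken and all letters distinct, the only value for O is 5, so O=5.
Step 5. [col 3: A + H ≡ S (mod 10)] column 3 (A + H ≡ S (mod 10), carry-in 1) doesn't pin A yet; pick A=3 and continue, so A=3.
Step 6. [col 3: A + H ≡ S (mod 10)] H=0 is one option consistent with column 3 (A + H ≡ S (mod 10), carry-in 1) — take it, so H=0.
Step 7. [col 3: A + H ≡ S (mod 10)] column 3 reads A+H+carry(1)=S with A=3, H=0; with digits 0,1,3,5,6,7 already taken and all letters distinct, the only value for S is 4 ⇒ S=4.
Step 8. [col 4: P + P ≡ E (mod 10)] from column 4 (nothing yet, carry-in 0, digits 0,1,3,4,5,6,7 already taken and all letters distinct): E must equal 8, so E=8.
Step 9. [col 4: P + P ≡ E (mod 10)] column 4: given E=8, carry-in 0, and digits 0,1,3,4,5,6,7,8 already taken and all letters distinct, P+P≡E (mod 10) forces P=9 ⇒ P=9.
Step 10. [col 5: B + O ≡ E (mod 10)] in column 5 we have B+O≡E with carry-in 1; given O=5, E=8 and digits 0,1,3,4,5,6,7,8,9 already taken and all letters distinct, that pins B to 2. So B=2.

Answer: A=3, B=2, E=8, H=0, L=7, M=1, O=5, P=9, R=6, S=4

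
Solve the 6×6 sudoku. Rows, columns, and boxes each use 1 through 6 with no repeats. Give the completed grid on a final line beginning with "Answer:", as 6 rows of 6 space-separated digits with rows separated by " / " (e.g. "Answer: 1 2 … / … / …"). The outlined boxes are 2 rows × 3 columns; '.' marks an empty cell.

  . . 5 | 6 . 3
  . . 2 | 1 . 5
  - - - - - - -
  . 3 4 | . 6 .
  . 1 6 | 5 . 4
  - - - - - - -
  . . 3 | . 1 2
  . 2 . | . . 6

Step 1. [r1c2∈{4}] r1c2 has the single candidate 4, so r1c2=4.
Step 2. [r5c2∈{5,6}] 5 has one home in col 2: r5c2 ⇒ r5c2=5.
Step 3. [r5c4∈{4}] nothing but 4 survives at r5c4 ⇒ r5c4=4.
Step 4. [r4c5∈{2,3}] in row 4, 3 fits only at r4c5 ⇒ r4c5=3.
Step 5. [r1c1∈{1}] nothing but 1 survives at r1c1. So r1c1=1.
Step 6. [r5c1∈{6}] r5c1 is down to just 6, so r5c1=6.
Step 7. [r4c1∈{2}] r4c1 is down to just 2. So r4c1=2.
Step 8. [r3c4∈{2}] r3c4 is down to just 2, so r3c4=2.
Step 9. [r6c3∈{1}] r6c3 has the single candidate 1. So r6c3=1.
Step 10. [r6c5∈{5}] nothing but 5 survives at r6c5, so r6c5=5.
Step 11. [r3c1∈{5}] r3c1's peers cover all but 5. So r3c1=5.
Step 12. [r2c5∈{4}] only 4 remains possible at r2c5, so r2c5=4.
Step 13. [r1c5∈{2}] r1c5 is down to just 2. So r1c5=2.
Step 14. [r2c2∈{6}] only 6 remains possible at r2c2 ⇒ r2c2=6.
Step 15. [r2c1∈{3}] nothing but 3 survives at r2c1, so r2c1=3.
Step 16. [r6c1∈{4}] nothing but 4 survives at r6c1. So r6c1=4.
Step 17. [r3c6∈{1}] r3c6's peers cover all but 1 ⇒ r3c6=1.
Step 18. [r6c4∈{3}] only 3 remains possible at r6c4 ⇒ r6c4=3.

Answer: 1 4 5 6 2 3 / 3 6 2 1 4 5 / 5 3 4 2 6 1 / 2 1 6 5 3 4 / 6 5 3 4 1 2 / 4 2 1 3 5 6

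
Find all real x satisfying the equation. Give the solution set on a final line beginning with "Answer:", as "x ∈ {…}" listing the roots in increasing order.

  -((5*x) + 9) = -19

Step 1. [-((5*x) + 9) = -19] leading − — multiply by −1 ⇒ neg: (5*x) + 9 = 19.
Step 2. [(5*x) + 9 = 19] +9 is outermost — subtract 9 both sides ⇒ sub: 5*x = 10.
Step 3. [5*x = 10] 5·(inner) — divide through by 5. So div: x = 2.

Answer: x ∈ {2}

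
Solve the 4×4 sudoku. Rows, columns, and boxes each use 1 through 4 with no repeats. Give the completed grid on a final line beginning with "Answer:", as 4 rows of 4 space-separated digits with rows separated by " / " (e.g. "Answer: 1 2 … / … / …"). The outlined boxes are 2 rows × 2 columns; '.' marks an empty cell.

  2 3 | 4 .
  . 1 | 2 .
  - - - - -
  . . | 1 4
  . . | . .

Step 1. [r4c3∈{3}] nothing but 3 survives at r4c3, so r4c3=3.
Step 2. [r4c2∈{2,4}] in col 2, 4 fits only at r4c2, so r4c2=4.
Step 3. [r3c2∈{2}] r3c2 has the single candidate 2. So r3c2=2.
Step 4. [r3c1∈{3}] r3c1 is down to just 3, so r3c1=3.
Step 5. [r4c1∈{1}] nothing but 1 survives at r4c1. So r4c1=1.
Step 6. [r4c4∈{2}] r4c4's peers cover all but 2. So r4c4=2.
Step 7. [r1c4∈{1}] r1c4 is down to just 1. So r1c4=1.
Step 8. [r2c1∈{4}] r2c1 has the single candidate 4. So r2c1=4.
Step 9. [r2c4∈{3}] only 3 remains possible at r2c4 ⇒ r2c4=3.

Answer: 2 3 4 1 / 4 1 2 3 / 3 2 1 4 / 1 4 3 2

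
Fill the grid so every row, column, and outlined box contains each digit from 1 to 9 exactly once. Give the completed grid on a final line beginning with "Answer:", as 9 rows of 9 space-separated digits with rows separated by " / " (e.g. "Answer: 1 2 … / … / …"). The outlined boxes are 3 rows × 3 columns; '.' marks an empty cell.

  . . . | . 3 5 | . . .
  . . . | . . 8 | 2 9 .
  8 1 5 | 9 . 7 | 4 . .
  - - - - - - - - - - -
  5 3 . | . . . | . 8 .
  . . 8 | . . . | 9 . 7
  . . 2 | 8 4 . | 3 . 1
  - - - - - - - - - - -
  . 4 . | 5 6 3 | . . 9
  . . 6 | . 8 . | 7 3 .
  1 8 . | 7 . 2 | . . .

Step 1. [r5c2∈{6}] r5c2 has the single candidate 6, so r5c2=6.
Step 2. [r3c8∈{6}] nothing but 6 survives at r3c8 ⇒ r3c8=6.
Step 3. [r5c6∈{1}] r5c6 is down to just 1 ⇒ r5c6=1.
Step 4. [r2c2∈{7}] r2c2 has the single candidate 7. So r2c2=7.
Step 5. [r6c2∈{9}] r6c2 is down to just 9. So r6c2=9.
Step 6. [r5c1∈{4}] only 4 remains possible at r5c1, so r5c1=4.
Step 7. [r9c7∈{5,6}] col 7 places 5 nowhere but r9c7. So r9c7=5.
Step 8. [r4c9∈{2,4,6}] row 4 places 4 nowhere but r4c9. So r4c9=4.
Step 9. [r5c8∈{2,5}] r5c8 is the only open cell in box 6 admitting 2, so r5c8=2.
Step 10. [r7c1∈{2,7}] r7c1 is the only open cell in row 7 admitting 2. So r7c1=2.
Step 11. [r8c1∈{9}] r8c1 has the single candidate 9. So r8c1=9.
Step 12. [r4c5∈{2,7,9}] r4c5 is the only open cell in col 5 admitting 7, so r4c5=7.
Step 13. [r8c4∈{1,4}] 1 has one home in row 8: r8c4 ⇒ r8c4=1.
Step 14. [r2c1∈{3,6}] 3 has one home in col 1: r2c1, so r2c1=3.
Step 15. [r2c4∈{4,6}] 6 has one home in row 2: r2c4, so r2c4=6.
Step 16. [r7c7∈{1,8}] in row 7, 8 fits only at r7c7. So r7c7=8.
Step 17. [r1c4∈{2,4}] col 4 places 4 nowhere but r1c4, so r1c4=4.
Step 18. [r1c8∈{1,7}] in row 1, 7 fits only at r1c8 ⇒ r1c8=7.
Step 19. [r4c6∈{6,9}] 9 has one home in row 4: r4c6 ⇒ r4c6=9.
Step 20. [r3c5∈{2}] only 2 remains possible at r3c5 ⇒ r3c5=2.
Step 21. [r4c7∈{6}] r4c7 has the single candidate 6 ⇒ r4c7=6.
Step 22. [r2c3∈{4}] nothing but 4 survives at r2c3 ⇒ r2c3=4.
Step 23. [r1c7∈{1}] r1c7 is down to just 1. So r1c7=1.
Step 24. [r9c3∈{3}] r9c3 has the single candidate 3, so r9c3=3.
Step 25. [r7c8∈{1}] nothing but 1 survives at r7c8 ⇒ r7c8=1.
Step 26. [r3c9∈{3}] r3c9's peers cover all but 3. So r3c9=3.
Step 27. [r4c3∈{1}] r4c3 is down to just 1. So r4c3=1.
Step 28. [r8c6∈{4}] nothing but 4 survives at r8c6, so r8c6=4.
Step 29. [r1c1∈{6}] nothing but 6 survives at r1c1, so r1c1=6.
Step 30. [r5c4∈{3}] r5c4's peers cover all but 3 ⇒ r5c4=3.
Step 31. [r2c9∈{5}] only 5 remains possible at r2c9. So r2c9=5.
Step 32. [r7c3∈{7}] nothing but 7 survives at r7c3. So r7c3=7.
Step 33. [r9c9∈{6}] nothing but 6 survives at r9c9. So r9c9=6.
Step 34. [r6c8∈{5}] nothing but 5 survives at r6c8, so r6c8=5.
Step 35. [r2c5∈{1}] only 1 remains possible at r2c5, so r2c5=1.
Step 36. [r5c5∈{5}] r5c5 is down to just 5, so r5c5=5.
Step 37. [r6c6∈{6}] r6c6's peers cover all but 6 ⇒ r6c6=6.
Step 38. [r4c4∈{2}] r4c4's peers cover all but 2. So r4c4=2.
Step 39. [r9c8∈{4}] r9c8 has the single candidate 4. So r9c8=4.
Step 40. [r1c9∈{8}] only 8 remains possible at r1c9 ⇒ r1c9=8.
Step 41. [r1c2∈{2}] r1c2 has the single candidate 2. So r1c2=2.
Step 42. [r8c9∈{2}] r8c9 has the single candidate 2, so r8c9=2.
Step 43. [r9c5∈{9}] r9c5 has the single candidate 9, so r9c5=9.
Step 44. [r1c3∈{9}] r1c3's peers cover all but 9. So r1c3=9.
Step 45. [r8c2∈{5}] r8c2's peers cover all but 5, so r8c2=5.
Step 46. [r6c1∈{7}] only 7 remains possible at r6c1. So r6c1=7.

Answer: 6 2 9 4 3 5 1 7 8 / 3 7 4 6 1 8 2 9 5 / 8 1 5 9 2 7 4 6 3 / 5 3 1 2 7 9 6 8 4 / 4 6 8 3 5 1 9 2 7 / 7 9 2 8 4 6 3 5 1 / 2 4 7 5 6 3 8 1 9 / 9 5 6 1 8 4 7 3 2 / 1 8 3 7 9 2 5 4 6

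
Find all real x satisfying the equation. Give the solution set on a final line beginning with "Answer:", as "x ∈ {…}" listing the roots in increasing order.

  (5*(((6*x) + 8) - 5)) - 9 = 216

Step 1. [(5*(((6*x) + 8) - 5)) - 9 = 216] 9 comes off first (add 9) ⇒ sub: 5*(((6*x) + 8) - 5) = 225.
Step 2. [5*(((6*x) + 8) - 5) = 225] leading coefficient 5: divide by 5. So div: ((6*x) + 8) - 5 = 45.
Step 3. [((6*x) + 8) - 5 = 45] add 5: x sits inside (… - 5). So sub: (6*x) + 8 = 50.
Step 4. [(6*x) + 8 = 50] subtract 8: x sits inside (… + 8). So sub: 6*x = 42.
Step 5. [6*x = 42] 6·(inner) — divide through by 6, so div: x = 7.

Answer: x ∈ {7}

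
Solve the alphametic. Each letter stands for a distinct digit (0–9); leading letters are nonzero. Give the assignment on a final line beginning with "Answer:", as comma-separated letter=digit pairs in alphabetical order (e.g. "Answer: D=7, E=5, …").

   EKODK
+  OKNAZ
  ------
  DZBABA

Step 1. [D] the sum has 6 digits but both addends have 5; that extra leading digit D is the final carry, namely 1 ⇒ D=1.
Step 2. [col 1: K + Z ≡ A (mod 10)] column 1 (K + Z ≡ A (mod 10), carry-in 0) doesn't pin Z yet; pick Z=4 and continue ⇒ Z=4.
Step 3. [col 1: K + Z ≡ A (mod 10)] no forcing yet in column 1 (carry-in 0); A=9 is free and consistent — try it. So A=9.
Step 4. [col 1: K + Z ≡ A (mod 10)] in column 1 we have K+Z≡A with carry-in 0; given Z=4, A=9 and digits 1,4,9 already taken and all letters distinct, that pins K to 5. So K=5.
Step 5. [col 2: D + A ≡ B (mod 10)] from column 2 (D=1, A=9, carry-in 0, digits 1,4,5,9 already taken and all letters distinct): B must equal 0. So B=0.
Step 6. [col 3: O + N ≡ A (mod 10)] no forcing yet in column 3 (carry-in 1); O=6 is free and consistent — try it ⇒ O=6.
Step 7. [col 3: O + N ≡ A (mod 10)] column 3: given O=6, A=9, carry-in 1, and digits 0,1,4,5,6,9 already taken and all letters distinct, O+N≡A (mod 10) forces N=2 ⇒ N=2.
Step 8. [col 5: E + O ≡ Z (mod 10)] column 5 reads E+O+carry(1)=Z with O=6, Z=4; with digits 0,1,2,4,5,6,9 already taken and all letters distinct, the only value for E is 7. So E=7.

Answer: A=9, B=0, D=1, E=7, K=5, N=2, O=6, Z=4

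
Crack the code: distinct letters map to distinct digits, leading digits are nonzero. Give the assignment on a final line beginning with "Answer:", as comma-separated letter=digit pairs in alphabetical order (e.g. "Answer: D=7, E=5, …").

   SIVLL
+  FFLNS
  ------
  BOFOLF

Step 1. [col 1: L + S ≡ F (mod 10)] S=3 is one option consistent with column 1 (L + S ≡ F (mod 10), carry-in 0) — take it ⇒ S=3.
Step 2. [col 1: L + S ≡ F (mod 10)] several values work for F in column 1 (L + S ≡ F (mod 10), carry-in 0); try F=8 ⇒ F=8.
Step 3. [B] the sum has 6 digits but both addends have 5; that extra leading digit B is the final carry, namely 1. So B=1.
Step 4. [col 1: L + S ≡ F (mod 10)] from column 1 (S=3, F=8, carry-in 0, digits 1,3,8 already taken and all letters distinct): L must equal 5 ⇒ L=5.
Step 5. [col 2: L + N ≡ L (mod 10)] column 2: given L=5, carry-in 0, and digits 1,3,5,8 already taken and all letters distinct, L+N≡L (mod 10) forces N=0, so N=0.
Step 6. [col 3: V + L ≡ O (mod 10)] O=2 is one option consistent with column 3 (V + L ≡ O (mod 10), carry-in 0) — take it ⇒ O=2.
Step 7. [col 3: V + L ≡ O (mod 10)] in column 3 we have V+L≡O with carry-in 0; given L=5, O=2 and digits 0,1,2,3,5,8 already taken and all letters distinct, that pins V to 7 ⇒ V=7.
Step 8. [col 4: I + F ≡ F (mod 10)] in column 4 we have I+F≡F with carry-in 1; given F=8 and digits 0,1,2,3,5,7,8 already taken and all letters distinct, that pins I to 9. So I=9.

Answer: B=1, F=8, I=9, L=5, N=0, O=2, S=3, V=7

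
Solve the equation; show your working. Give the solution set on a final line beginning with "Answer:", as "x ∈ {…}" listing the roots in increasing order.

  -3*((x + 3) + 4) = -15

Step 1. [-3*((x + 3) + 4) = -15] LHS = -3·(…); ÷-3 both sides, so div: (x + 3) + 4 = 5.
Step 2. [(x + 3) + 4 = 5] peel the +4: subtract 4 from each side. So sub: x + 3 = 1.
Step 3. [x + 3 = 1] subtract 3: x sits inside (… + 3) ⇒ sub: x = -2.

Answer: x ∈ {-2}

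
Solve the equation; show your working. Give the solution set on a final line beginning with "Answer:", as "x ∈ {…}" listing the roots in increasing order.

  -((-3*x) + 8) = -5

Step 1. [-((-3*x) + 8) = -5] flip signs both sides ⇒ neg: (-3*x) + 8 = 5.
Step 2. [(-3*x) + 8 = 5] subtract 8: x sits inside (… + 8) ⇒ sub: -3*x = -3.
Step 3. [-3*x = -3] LHS = -3·(…); ÷-3 both sides ⇒ div: x = 1.

Answer: x ∈ {1}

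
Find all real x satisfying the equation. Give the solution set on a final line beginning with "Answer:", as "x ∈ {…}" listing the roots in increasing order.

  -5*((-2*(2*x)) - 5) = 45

Step 1. [-5*((-2*(2*x)) - 5) = 45] -5 out front; divide by -5, so div: (-2*(2*x)) - 5 = -9.
Step 2. [(-2*(2*x)) - 5 = -9] the outer -5 inverts by adding 5, so sub: -2*(2*x) = -4.
Step 3. [-2*(2*x) = -4] leading coefficient -2: divide by -2 ⇒ div: 2*x = 2.
Step 4. [2*x = 2] 2·(inner) — divide through by 2 ⇒ div: x = 1.

Answer: x ∈ {1}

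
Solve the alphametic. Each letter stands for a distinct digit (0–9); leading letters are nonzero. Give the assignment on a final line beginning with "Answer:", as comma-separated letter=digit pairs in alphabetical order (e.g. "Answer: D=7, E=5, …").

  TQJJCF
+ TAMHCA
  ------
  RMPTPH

Step 1. [col 1: F + A ≡ H (mod 10)] column 1 (F + A ≡ H (mod 10), carry-in 0) doesn't pin F yet; pick F=9 and continue, so F=9.
Step 2. [col 1: F + A ≡ H (mod 10)] no forcing yet in column 1 (carry-in 0); A=1 is free and consistent — try it ⇒ A=1.
Step 3. [col 1: F + A ≡ H (mod 10)] from column 1 (F=9, A=1, carry-in 0, digits 1,9 already taken and all letters distinct): H must equal 0. So H=0.
Step 4. [col 2: C + C ≡ P (mod 10)] column 2 (C + C ≡ P (mod 10), carry-in 1) doesn't pin P yet; pick P=7 and continue. So P=7.
Step 5. [col 2: C + C ≡ P (mod 10)] C=8 is one option consistent with column 2 (C + C ≡ P (mod 10), carry-in 1) — take it, so C=8.
Step 6. [col 3: J + H ≡ T (mod 10)] column 3 (J + H ≡ T (mod 10), carry-in 1) doesn't pin J yet; pick J=2 and continue, so J=2.
Step 7. [col 3: J + H ≡ T (mod 10)] column 3: given J=2, H=0, carry-in 1, and digits 0,1,2,7,8,9 already taken and all letters distinct, J+H≡T (mod 10) forces T=3. So T=3.
Step 8. [col 4: J + M ≡ P (mod 10)] from column 4 (J=2, P=7, carry-in 0, digits 0,1,2,3,7,8,9 already taken and all letters distinct): M must equal 5 ⇒ M=5.
Step 9. [col 5: Q + A ≡ M (mod 10)] from column 5 (A=1, M=5, carry-in 0, digits 0,1,2,3,5,7,8,9 already taken and all letters distinct): Q must equal 4. So Q=4.
Step 10. [col 6: T + T ≡ R (mod 10)] in column 6 we have T+T≡R with carry-in 0; given T=3 and digits 0,1,2,3,4,5,7,8,9 already taken and all letters distinct, that pins R to 6, so R=6.

Answer: A=1, C=8, F=9, H=0, J=2, M=5, P=7, Q=4, R=6, T=3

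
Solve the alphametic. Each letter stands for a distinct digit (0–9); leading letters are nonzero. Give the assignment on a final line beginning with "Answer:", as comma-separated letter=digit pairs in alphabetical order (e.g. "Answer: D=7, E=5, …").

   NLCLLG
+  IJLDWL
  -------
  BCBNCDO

Step 1. [col 1: G + L ≡ O (mod 10)] G=4 is one option consistent with column 1 (G + L ≡ O (mod 10), carry-in 0) — take it ⇒ G=4.
Step 2. [B] B is the leading digit of a 7-digit sum of two 6-digit numbers; the final carry is exactly 1, so B=1.
Step 3. [col 1: G + L ≡ O (mod 10)] no forcing yet in column 1 (carry-in 0); L=2 is free and consistent — try it. So L=2.
Step 4. [col 1: G + L ≡ O (mod 10)] in column 1 we have G+L≡O with carry-in 0; given G=4, L=2 and digits 1,2,4 already taken and all letters distinct, that pins O to 6. So O=6.
Step 5. [col 2: L + W ≡ D (mod 10)] no forcing yet in column 2 (carry-in 0); D=0 is free and consistent — try it ⇒ D=0.
Step 6. [col 2: L + W ≡ D (mod 10)] column 2: given L=2, D=0, carry-in 0, and digits 0,1,2,4,6 already taken and all letters distinct, L+W≡D (mod 10) forces W=8, so W=8.
Step 7. [col 3: L + D ≡ C (mod 10)] column 3 reads L+D+carry(1)=C with L=2, D=0; with digits 0,1,2,4,6,8 already taken and all letters distinct, the only value for C is 3 ⇒ C=3.
Step 8. [col 4: C + L ≡ N (mod 10)] column 4 reads C+L+carry(0)=N with C=3, L=2; with digits 0,1,2,3,4,6,8 already taken and all letters distinct, the only value for N is 5 ⇒ N=5.
Step 9. [col 5: L + J ≡ B (mod 10)] from column 5 (L=2, B=1, carry-in 0, digits 0,1,2,3,4,5,6,8 already taken and all letters distinct): J must equal 9 ⇒ J=9.
Step 10. [col 6: N + I ≡ C (mod 10)] column 6 reads N+I+carry(1)=C with N=5, C=3; with digits 0,1,2,3,4,5,6,8,9 already taken and all letters distinct, the only value for I is 7, so I=7.

Answer: B=1, C=3, D=0, G=4, I=7, J=9, L=2, N=5, O=6, W=8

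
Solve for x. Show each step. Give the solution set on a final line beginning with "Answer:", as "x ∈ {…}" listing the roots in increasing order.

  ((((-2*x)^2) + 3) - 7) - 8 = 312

Step 1. [((((-2*x)^2) + 3) - 7) - 8 = 312] peel the -8: add 8 from each side. So sub: (((-2*x)^2) + 3) - 7 = 320.
Step 2. [(((-2*x)^2) + 3) - 7 = 320] peel the -7: add 7 from each side. So sub: ((-2*x)^2) + 3 = 327.
Step 3. [((-2*x)^2) + 3 = 327] the outer +3 inverts by subtracting 3. So sub: (-2*x)^2 = 324.
Step 4. [(-2*x)^2 = 324] LHS squared, RHS 324 ≥ 0: apply √ (±), so sqrt: -2*x = 18 or -18.
Step 5. [-2*x = 18 or -18] divide by the outer -2 ⇒ div: x = -9 or 9.

Answer: x ∈ {-9, 9}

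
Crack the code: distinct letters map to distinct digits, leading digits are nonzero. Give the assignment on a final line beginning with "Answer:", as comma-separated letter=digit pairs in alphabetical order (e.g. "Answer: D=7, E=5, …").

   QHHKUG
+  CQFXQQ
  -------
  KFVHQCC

Step 1. [col 1: G + Q ≡ C (mod 10)] column 1 (G + Q ≡ C (mod 10), carry-in 0) doesn't pin Q yet; pick Q=5 and continue ⇒ Q=5.
Step 2. [K] K is the leading digit of a 7-digit sum of two 6-digit numbers; the final carry is exactly 1, so K=1.
Step 3. [col 1: G + Q ≡ C (mod 10)] column 1 (G + Q ≡ C (mod 10), carry-in 0) doesn't pin G yet; pick G=9 and continue, so G=9.
Step 4. [col 1: G + Q ≡ C (mod 10)] column 1 reads G+Q+carry(0)=C with G=9, Q=5; with digits 1,5,9 already taken and all letters distinct, the only value for C is 4 ⇒ C=4.
Step 5. [col 2: U + Q ≡ C (mod 10)] in column 2 we have U+Q≡C with carry-in 1; given Q=5, C=4 and digits 1,4,5,9 already taken and all letters distinct, that pins U to 8. So U=8.
Step 6. [col 3: K + X ≡ Q (mod 10)] column 3: given K=1, Q=5, carry-in 1, and digits 1,4,5,8,9 already taken and all letters distinct, K+X≡Q (mod 10) forces X=3, so X=3.
Step 7. [col 4: H + F ≡ H (mod 10)] from column 4 (nothing yet, carry-in 0, digits 1,3,4,5,8,9 already taken and all letters distinct): F must equal 0, so F=0.
Step 8. [col 4: H + F ≡ H (mod 10)] several values work for H in column 4 (H + F ≡ H (mod 10), carry-in 0); try H=7, so H=7.
Step 9. [col 5: H + Q ≡ V (mod 10)] column 5 reads H+Q+carry(0)=V with H=7, Q=5; with digits 0,1,3,4,5,7,8,9 already taken and all letters distinct, the only value for V is 2, so V=2.

Answer: C=4, F=0, G=9, H=7, K=1, Q=5, U=8, V=2, X=3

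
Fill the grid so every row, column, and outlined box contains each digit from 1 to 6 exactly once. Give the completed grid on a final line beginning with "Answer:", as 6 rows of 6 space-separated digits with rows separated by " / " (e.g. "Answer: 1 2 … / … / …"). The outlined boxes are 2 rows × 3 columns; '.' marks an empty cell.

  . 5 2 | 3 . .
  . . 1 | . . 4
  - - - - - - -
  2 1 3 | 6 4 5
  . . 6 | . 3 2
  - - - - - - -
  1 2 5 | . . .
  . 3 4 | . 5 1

Step 1. [r1c6∈{6}] only 6 remains possible at r1c6 ⇒ r1c6=6.
Step 2. [r2c4∈{2,5}] 5 has one home in row 2: r2c4. So r2c4=5.
Step 3. [r4c1∈{4,5}] row 4 places 5 nowhere but r4c1. So r4c1=5.
Step 4. [r6c1∈{6}] nothing but 6 survives at r6c1 ⇒ r6c1=6.
Step 5. [r1c5∈{1}] only 1 remains possible at r1c5 ⇒ r1c5=1.
Step 6. [r2c2∈{6}] nothing but 6 survives at r2c2. So r2c2=6.
Step 7. [r2c5∈{2}] r2c5 has the single candidate 2, so r2c5=2.
Step 8. [r5c5∈{6}] r5c5's peers cover all but 6. So r5c5=6.
Step 9. [r2c1∈{3}] only 3 remains possible at r2c1. So r2c1=3.
Step 10. [r5c6∈{3}] nothing but 3 survives at r5c6. So r5c6=3.
Step 11. [r4c2∈{4}] r4c2 has the single candidate 4, so r4c2=4.
Step 12. [r5c4∈{4}] nothing but 4 survives at r5c4. So r5c4=4.
Step 13. [r1c1∈{4}] only 4 remains possible at r1c1 ⇒ r1c1=4.
Step 14. [r4c4∈{1}] r4c4's peers cover all but 1 ⇒ r4c4=1.
Step 15. [r6c4∈{2}] nothing but 2 survives at r6c4, so r6c4=2.

Answer: 4 5 2 3 1 6 / 3 6 1 5 2 4 / 2 1 3 6 4 5 / 5 4 6 1 3 2 / 1 2 5 4 6 3 / 6 3 4 2 5 1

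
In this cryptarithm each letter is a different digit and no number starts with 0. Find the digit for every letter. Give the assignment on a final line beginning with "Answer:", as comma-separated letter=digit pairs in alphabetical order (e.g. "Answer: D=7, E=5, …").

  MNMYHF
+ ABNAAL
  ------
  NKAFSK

Step 1. [col 1: F + L ≡ K (mod 10)] several values work for K in column 1 (F + L ≡ K (mod 10), carry-in 0); try K=7 ⇒ K=7.
Step 2. [col 1: F + L ≡ K (mod 10)] F=3 is one option consistent with column 1 (F + L ≡ K (mod 10), carry-in 0) — take it, so F=3.
Step 3. [col 1: F + L ≡ K (mod 10)] from column 1 (F=3, K=7, carry-in 0, digits 3,7 already taken and all letters distinct): L must equal 4 ⇒ L=4.
Step 4. [col 2: H + A ≡ S (mod 10)] several values work for A in column 2 (H + A ≡ S (mod 10), carry-in 0); try A=1. So A=1.
Step 5. [col 2: H + A ≡ S (mod 10)] no forcing yet in column 2 (carry-in 0); H=8 is free and consistent — try it ⇒ H=8.
Step 6. [col 2: H + A ≡ S (mod 10)] column 2: given H=8, A=1, carry-in 0, and digits 1,3,4,7,8 already taken and all letters distinct, H+A≡S (mod 10) forces S=9, so S=9.
Step 7. [col 3: Y + A ≡ F (mod 10)] from column 3 (A=1, F=3, carry-in 0, digits 1,3,4,7,8,9 already taken and all letters distinct): Y must equal 2. So Y=2.
Step 8. [col 4: M + N ≡ A (mod 10)] column 4 (M + N ≡ A (mod 10), carry-in 0) doesn't pin M yet; pick M=5 and continue. So M=5.
Step 9. [col 4: M + N ≡ A (mod 10)] column 4 reads M+N+carry(0)=A with M=5, A=1; with digits 1,2,3,4,5,7,8,9 already taken and all letters distinct, the only value for N is 6, so N=6.
Step 10. [col 5: N + B ≡ K (mod 10)] from column 5 (N=6, K=7, carry-in 1, digits 1,2,3,4,5,6,7,8,9 already taken and all letters distinct): B must equal 0 ⇒ B=0.

Answer: A=1, B=0, F=3, H=8, K=7, L=4, M=5, N=6, S=9, Y=2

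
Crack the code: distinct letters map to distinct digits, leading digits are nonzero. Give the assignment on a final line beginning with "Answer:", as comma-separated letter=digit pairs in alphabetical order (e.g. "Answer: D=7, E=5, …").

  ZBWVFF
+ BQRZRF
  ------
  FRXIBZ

Step 1. [col 1: F + F ≡ Z (mod 10)] F=8 is one option consistent with column 1 (F + F ≡ Z (mod 10), carry-in 0) — take it. So F=8.
Step 2. [col 1: F + F ≡ Z (mod 10)] column 1: given F=8, carry-in 0, and digits 8 already taken and all letters distinct, F+F≡Z (mod 10) forces Z=6. So Z=6.
Step 3. [col 2: F + R ≡ B (mod 10)] several values work for R in column 2 (F + R ≡ B (mod 10), carry-in 1); try R=3. So R=3.
Step 4. [col 2: F + R ≡ B (mod 10)] in column 2 we have F+R≡B with carry-in 1; given F=8, R=3 and digits 3,6,8 already taken and all letters distinct, that pins B to 2 ⇒ B=2.
Step 5. [col 3: V + Z ≡ I (mod 10)] column 3 (V + Z ≡ I (mod 10), carry-in 1) doesn't pin V yet; pick V=7 and continue ⇒ V=7.
Step 6. [col 3: V + Z ≡ I (mod 10)] in column 3 we have V+Z≡I with carry-in 1; given V=7, Z=6 and digits 2,3,6,7,8 already taken and all letters distinct, that pins I to 4 ⇒ I=4.
Step 7. [col 4: W + R ≡ X (mod 10)] several values work for W in column 4 (W + R ≡ X (mod 10), carry-in 1); try W=5 ⇒ W=5.
Step 8. [col 4: W + R ≡ X (mod 10)] in column 4 we have W+R≡X with carry-in 1; given W=5, R=3 and digits 2,3,4,5,6,7,8 already taken and all letters distinct, that pins X to 9, so X=9.
Step 9. [col 5: B + Q ≡ R (mod 10)] column 5 reads B+Q+carry(0)=R with B=2, R=3; with digits 2,3,4,5,6,7,8,9 already taken and all letters distinct, the only value for Q is 1 ⇒ Q=1.

Answer: B=2, F=8, I=4, Q=1, R=3, V=7, W=5, X=9, Z=6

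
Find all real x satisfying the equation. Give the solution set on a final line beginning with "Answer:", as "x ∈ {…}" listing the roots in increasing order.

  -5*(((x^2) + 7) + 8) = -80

Step 1. [-5*(((x^2) + 7) + 8) = -80] -5·(inner) — divide through by -5, so div: ((x^2) + 7) + 8 = 16.
Step 2. [((x^2) + 7) + 8 = 16] subtract 8: x sits inside (… + 8) ⇒ sub: (x^2) + 7 = 8.
Step 3. [(x^2) + 7 = 8] +7 is outermost — subtract 7 both sides ⇒ sub: x^2 = 1.
Step 4. [x^2 = 1] √ both sides: 1 ≥ 0 gives two branches. So sqrt: x = 1 or -1.

Answer: x ∈ {-1, 1}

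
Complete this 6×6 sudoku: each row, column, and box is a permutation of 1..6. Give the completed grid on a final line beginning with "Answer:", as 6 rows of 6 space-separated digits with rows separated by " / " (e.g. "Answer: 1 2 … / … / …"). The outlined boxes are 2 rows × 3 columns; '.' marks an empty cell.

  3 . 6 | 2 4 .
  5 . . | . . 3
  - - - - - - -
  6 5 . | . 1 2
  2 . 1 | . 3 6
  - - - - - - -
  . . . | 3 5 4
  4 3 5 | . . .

Step 1. [r1c2∈{1}] only 1 remains possible at r1c2. So r1c2=1.
Step 2. [r4c2∈{4}] r4c2's peers cover all but 4. So r4c2=4.
Step 3. [r5c3∈{2}] only 2 remains possible at r5c3, so r5c3=2.
Step 4. [r2c4∈{1,6}] r2c4 is the only open cell in row 2 admitting 1. So r2c4=1.
Step 5. [r2c5∈{6}] only 6 remains possible at r2c5, so r2c5=6.
Step 6. [r6c4∈{6}] only 6 remains possible at r6c4. So r6c4=6.
Step 7. [r1c6∈{5}] r1c6's peers cover all but 5. So r1c6=5.
Step 8. [r2c2∈{2}] nothing but 2 survives at r2c2. So r2c2=2.
Step 9. [r6c6∈{1}] r6c6's peers cover all but 1. So r6c6=1.
Step 10. [r4c4∈{5}] r4c4's peers cover all but 5 ⇒ r4c4=5.
Step 11. [r6c5∈{2}] r6c5 is down to just 2 ⇒ r6c5=2.
Step 12. [r2c3∈{4}] r2c3 has the single candidate 4 ⇒ r2c3=4.
Step 13. [r3c4∈{4}] r3c4's peers cover all but 4 ⇒ r3c4=4.
Step 14. [r5c2∈{6}] only 6 remains possible at r5c2 ⇒ r5c2=6.
Step 15. [r5c1∈{1}] nothing but 1 survives at r5c1 ⇒ r5c1=1.
Step 16. [r3c3∈{3}] only 3 remains possible at r3c3 ⇒ r3c3=3.

Answer: 3 1 6 2 4 5 / 5 2 4 1 6 3 / 6 5 3 4 1 2 / 2 4 1 5 3 6 / 1 6 2 3 5 4 / 4 3 5 6 2 1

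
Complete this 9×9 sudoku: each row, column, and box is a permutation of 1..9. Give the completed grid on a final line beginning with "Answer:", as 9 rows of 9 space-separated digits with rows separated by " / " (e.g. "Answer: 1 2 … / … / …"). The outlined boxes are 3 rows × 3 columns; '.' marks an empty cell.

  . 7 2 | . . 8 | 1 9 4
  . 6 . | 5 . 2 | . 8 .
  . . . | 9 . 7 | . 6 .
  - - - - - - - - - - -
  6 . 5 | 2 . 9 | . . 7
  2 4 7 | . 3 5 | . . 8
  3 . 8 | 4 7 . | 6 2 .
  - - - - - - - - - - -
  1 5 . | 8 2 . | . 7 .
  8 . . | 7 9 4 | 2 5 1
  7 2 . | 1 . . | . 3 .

Step 1. [r9c6∈{6}] r9c6's peers cover all but 6 ⇒ r9c6=6.
Step 2. [r9c9∈{9}] r9c9 is down to just 9, so r9c9=9.
Step 3. [r7c3∈{3,4,6,9}] row 7 places 9 nowhere but r7c3, so r7c3=9.
Step 4. [r4c2∈{1}] r4c2's peers cover all but 1 ⇒ r4c2=1.
Step 5. [r2c9∈{3}] nothing but 3 survives at r2c9 ⇒ r2c9=3.
Step 6. [r9c3∈{4}] r9c3 has the single candidate 4. So r9c3=4.
Step 7. [r2c3∈{1}] only 1 remains possible at r2c3. So r2c3=1.
Step 8. [r2c5∈{4}] r2c5 is down to just 4, so r2c5=4.
Step 9. [r3c7∈{5}] r3c7 has the single candidate 5 ⇒ r3c7=5.
Step 10. [r3c3∈{3}] r3c3 has the single candidate 3 ⇒ r3c3=3.
Step 11. [r1c4∈{3,6}] r1c4 is the only open cell in row 1 admitting 3 ⇒ r1c4=3.
Step 12. [r7c7∈{4}] r7c7 is down to just 4. So r7c7=4.
Step 13. [r7c6∈{3}] r7c6's peers cover all but 3, so r7c6=3.
Step 14. [r3c2∈{8}] nothing but 8 survives at r3c2. So r3c2=8.
Step 15. [r6c2∈{9}] r6c2 is down to just 9 ⇒ r6c2=9.
Step 16. [r4c7∈{3}] r4c7's peers cover all but 3 ⇒ r4c7=3.
Step 17. [r1c5∈{6}] only 6 remains possible at r1c5 ⇒ r1c5=6.
Step 18. [r3c1∈{4}] nothing but 4 survives at r3c1, so r3c1=4.
Step 19. [r2c7∈{7}] r2c7's peers cover all but 7. So r2c7=7.
Step 20. [r7c9∈{6}] nothing but 6 survives at r7c9. So r7c9=6.
Step 21. [r3c9∈{2}] r3c9 has the single candidate 2, so r3c9=2.
Step 22. [r4c5∈{8}] r4c5 is down to just 8. So r4c5=8.
Step 23. [r9c5∈{5}] r9c5 is down to just 5. So r9c5=5.
Step 24. [r1c1∈{5}] r1c1 is down to just 5. So r1c1=5.
Step 25. [r9c7∈{8}] r9c7's peers cover all but 8 ⇒ r9c7=8.
Step 26. [r2c1∈{9}] r2c1 is down to just 9, so r2c1=9.
Step 27. [r5c7∈{9}] nothing but 9 survives at r5c7, so r5c7=9.
Step 28. [r8c3∈{6}] only 6 remains possible at r8c3. So r8c3=6.
Step 29. [r5c4∈{6}] r5c4's peers cover all but 6. So r5c4=6.
Step 30. [r6c6∈{1}] only 1 remains possible at r6c6. So r6c6=1.
Step 31. [r6c9∈{5}] only 5 remains possible at r6c9. So r6c9=5.
Step 32. [r8c2∈{3}] r8c2's peers cover all but 3 ⇒ r8c2=3.
Step 33. [r3c5∈{1}] only 1 remains possible at r3c5 ⇒ r3c5=1.
Step 34. [r5c8∈{1}] only 1 remains possible at r5c8 ⇒ r5c8=1.
Step 35. [r4c8∈{4}] r4c8 is down to just 4, so r4c8=4.

Answer: 5 7 2 3 6 8 1 9 4 / 9 6 1 5 4 2 7 8 3 / 4 8 3 9 1 7 5 6 2 / 6 1 5 2 8 9 3 4 7 / 2 4 7 6 3 5 9 1 8 / 3 9 8 4 7 1 6 2 5 / 1 5 9 8 2 3 4 7 6 / 8 3 6 7 9 4 2 5 1 / 7 2 4 1 5 6 8 3 9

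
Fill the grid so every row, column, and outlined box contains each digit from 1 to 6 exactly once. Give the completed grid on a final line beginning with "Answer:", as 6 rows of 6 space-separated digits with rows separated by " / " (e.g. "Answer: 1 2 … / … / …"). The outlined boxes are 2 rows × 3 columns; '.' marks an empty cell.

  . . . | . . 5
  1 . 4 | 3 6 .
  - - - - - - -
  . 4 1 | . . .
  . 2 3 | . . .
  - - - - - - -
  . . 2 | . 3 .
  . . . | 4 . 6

Step 1. [r6c3∈{5}] r6c3 is down to just 5 ⇒ r6c3=5.
Step 2. [r1c1∈{2,3,6}] 2 has one home in col 1: r1c1, so r1c1=2.
Step 3. [r5c6∈{1}] nothing but 1 survives at r5c6. So r5c6=1.
Step 4. [r3c4∈{2,5,6}] in col 4, 2 fits only at r3c4 ⇒ r3c4=2.
Step 5. [r3c1∈{5,6}] 6 has one home in row 3: r3c1 ⇒ r3c1=6.
Step 6. [r1c2∈{3,6}] in row 1, 3 fits only at r1c2. So r1c2=3.
Step 7. [r4c1∈{5}] nothing but 5 survives at r4c1 ⇒ r4c1=5.
Step 8. [r1c4∈{1}] only 1 remains possible at r1c4. So r1c4=1.
Step 9. [r4c5∈{1,4}] r4c5 is the only open cell in row 4 admitting 1. So r4c5=1.
Step 10. [r2c6∈{2}] r2c6 has the single candidate 2. So r2c6=2.
Step 11. [r5c1∈{4}] nothing but 4 survives at r5c1, so r5c1=4.
Step 12. [r4c6∈{4}] r4c6 is down to just 4 ⇒ r4c6=4.
Step 13. [r4c4∈{6}] nothing but 6 survives at r4c4, so r4c4=6.
Step 14. [r1c3∈{6}] nothing but 6 survives at r1c3, so r1c3=6.
Step 15. [r6c1∈{3}] r6c1's peers cover all but 3, so r6c1=3.
Step 16. [r2c2∈{5}] nothing but 5 survives at r2c2. So r2c2=5.
Step 17. [r5c2∈{6}] r5c2's peers cover all but 6 ⇒ r5c2=6.
Step 18. [r3c5∈{5}] r3c5 has the single candidate 5, so r3c5=5.
Step 19. [r6c5∈{2}] only 2 remains possible at r6c5, so r6c5=2.
Step 20. [r1c5∈{4}] r1c5's peers cover all but 4, so r1c5=4.
Step 21. [r3c6∈{3}] r3c6's peers cover all but 3. So r3c6=3.
Step 22. [r6c2∈{1}] r6c2 is down to just 1. So r6c2=1.
Step 23. [r5c4∈{5}] nothing but 5 survives at r5c4, so r5c4=5.

Answer: 2 3 6 1 4 5 / 1 5 4 3 6 2 / 6 4 1 2 5 3 / 5 2 3 6 1 4 / 4 6 2 5 3 1 / 3 1 5 4 2 6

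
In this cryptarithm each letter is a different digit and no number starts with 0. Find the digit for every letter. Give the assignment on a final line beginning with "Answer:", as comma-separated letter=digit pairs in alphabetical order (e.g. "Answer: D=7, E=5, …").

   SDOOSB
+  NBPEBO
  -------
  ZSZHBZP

Step 1. [Z] Z is the leading digit of a 7-digit sum of two 6-digit numbers; the final carry is exactly 1 ⇒ Z=1.
Step 2. [col 1: B + O ≡ P (mod 10)] several values work for P in column 1 (B + O ≡ P (mod 10), carry-in 0); try P=8, so P=8.
Step 3. [col 1: B + O ≡ P (mod 10)] no forcing yet in column 1 (carry-in 0); B=6 is free and consistent — try it ⇒ B=6.
Step 4. [col 1: B + O ≡ P (mod 10)] from column 1 (B=6, P=8, carry-in 0, digits 1,6,8 already taken and all letters distinct): O must equal 2. So O=2.
Step 5. [col 2: S + B ≡ Z (mod 10)] column 2: given B=6, Z=1, carry-in 0, and digits 1,2,6,8 already taken and all letters distinct, S+B≡Z (mod 10) forces S=5 ⇒ S=5.
Step 6. [col 3: O + E ≡ B (mod 10)] column 3 reads O+E+carry(1)=B with O=2, B=6; with digits 1,2,5,6,8 already taken and all letters distinct, the only value for E is 3 ⇒ E=3.
Step 7. [col 4: O + P ≡ H (mod 10)] column 4 reads O+P+carry(0)=H with O=2, P=8; with digits 1,2,3,5,6,8 already taken and all letters distinct, the only value for H is 0. So H=0.
Step 8. [col 5: D + B ≡ Z (mod 10)] from column 5 (B=6, Z=1, carry-in 1, digits 0,1,2,3,5,6,8 already taken and all letters distinct): D must equal 4, so D=4.
Step 9. [col 6: S + N ≡ S (mod 10)] column 6 reads S+N+carry(1)=S with S=5; with digits 0,1,2,3,4,5,6,8 already taken and all letters distinct, the only value for N is 9. So N=9.

Answer: B=6, D=4, E=3, H=0, N=9, O=2, P=8, S=5, Z=1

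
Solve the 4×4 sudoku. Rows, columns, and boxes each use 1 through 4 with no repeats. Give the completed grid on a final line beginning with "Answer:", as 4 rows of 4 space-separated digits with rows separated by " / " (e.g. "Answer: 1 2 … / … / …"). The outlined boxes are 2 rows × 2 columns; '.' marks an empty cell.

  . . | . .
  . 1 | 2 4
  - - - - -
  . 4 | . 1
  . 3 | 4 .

Step 1. [r1c4∈{3}] r1c4 is down to just 3, so r1c4=3.
Step 2. [r3c1∈{2}] r3c1 is down to just 2 ⇒ r3c1=2.
Step 3. [r1c2∈{2}] r1c2 is down to just 2. So r1c2=2.
Step 4. [r3c3∈{3}] r3c3 has the single candidate 3, so r3c3=3.
Step 5. [r1c3∈{1}] r1c3 is down to just 1. So r1c3=1.
Step 6. [r2c1∈{3}] nothing but 3 survives at r2c1 ⇒ r2c1=3.
Step 7. [r1c1∈{4}] r1c1's peers cover all but 4, so r1c1=4.
Step 8. [r4c4∈{2}] only 2 remains possible at r4c4 ⇒ r4c4=2.
Step 9. [r4c1∈{1}] nothing but 1 survives at r4c1 ⇒ r4c1=1.

Answer: 4 2 1 3 / 3 1 2 4 / 2 4 3 1 / 1 3 4 2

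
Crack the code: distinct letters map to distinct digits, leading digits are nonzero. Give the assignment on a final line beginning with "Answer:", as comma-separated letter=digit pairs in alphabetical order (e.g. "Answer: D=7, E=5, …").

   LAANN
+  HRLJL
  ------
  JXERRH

Step 1. [col 1: N + L ≡ H (mod 10)] N=5 is one option consistent with column 1 (N + L ≡ H (mod 10), carry-in 0) — take it. So N=5.
Step 2. [J] adding two 5-digit numbers gives at most 5+1 digits, and here it does — J is that final carry and must be 1. So J=1.
Step 3. [col 1: N + L ≡ H (mod 10)] column 1 (N + L ≡ H (mod 10), carry-in 0) doesn't pin H yet; pick H=9 and continue. So H=9.
Step 4. [col 1: N + L ≡ H (mod 10)] column 1: given N=5, H=9, carry-in 0, and digits 1,5,9 already taken and all letters distinct, N+L≡H (mod 10) forces L=4. So L=4.
Step 5. [col 2: N + J ≡ R (mod 10)] column 2: given N=5, J=1, carry-in 0, and digits 1,4,5,9 already taken and all letters distinct, N+J≡R (mod 10) forces R=6. So R=6.
Step 6. [col 3: A + L ≡ R (mod 10)] in column 3 we have A+L≡R with carry-in 0; given L=4, R=6 and digits 1,4,5,6,9 already taken and all letters distinct, that pins A to 2, so A=2.
Step 7. [col 4: A + R ≡ E (mod 10)] column 4: given A=2, R=6, carry-in 0, and digits 1,2,4,5,6,9 already taken and all letters distinct, A+R≡E (mod 10) forces E=8. So E=8.
Step 8. [col 5: L + H ≡ X (mod 10)] column 5 reads L+H+carry(0)=X with L=4, H=9; with digits 1,2,4,5,6,8,9 already taken and all letters distinct, the only value for X is 3 ⇒ X=3.

Answer: A=2, E=8, H=9, J=1, L=4, N=5, R=6, X=3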